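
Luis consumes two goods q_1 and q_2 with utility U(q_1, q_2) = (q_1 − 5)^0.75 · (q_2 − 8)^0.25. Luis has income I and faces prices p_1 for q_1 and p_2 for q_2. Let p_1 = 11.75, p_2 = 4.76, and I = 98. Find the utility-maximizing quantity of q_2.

q_2* = 8.0614

MRS = 3·(q_2−8)/(q_1−5). Tangency with p_1/p_2 gives q_2−8 = (1/3)·(p_1/p_2)·(q_1−5).
Substituting into the budget: q_1* = 5 + 0.75·(I − 5·p_1 − 8·p_2)/p_1, and q_2* = 8 + 0.25·(…)/p_2.
Discretionary income = 98 − 5·11.75 − 8·4.76 = 1.17; q_2* = 8 + 0.25·1.17/4.76 = 8.0614.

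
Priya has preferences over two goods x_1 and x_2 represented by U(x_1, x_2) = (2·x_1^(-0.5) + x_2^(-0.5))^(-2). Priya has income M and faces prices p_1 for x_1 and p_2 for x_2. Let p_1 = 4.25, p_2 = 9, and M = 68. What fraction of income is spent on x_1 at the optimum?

Numerically x_2/x_1 = 0.382013, so x_1* = 68/(4.25 + 9·0.382013) = 8.8448 and x_2* = 0.382013·8.8448 = 3.3788.
Expenditure on x_1: 4.25·8.8448 = 37.5905; share = 0.5528.

share on x_1 = 0.5528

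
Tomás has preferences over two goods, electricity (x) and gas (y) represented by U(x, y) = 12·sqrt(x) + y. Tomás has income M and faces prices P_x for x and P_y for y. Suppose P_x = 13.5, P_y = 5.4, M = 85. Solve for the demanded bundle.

x* = 5.76, y* = 1.3407

Set MRS = P_x/P_y: 6·x^(−1/2) = P_x/P_y.
Thus x* = (6·P_y/P_x)² — independent of M — with the rest of income spent on y.
Plugging in: x* = (6·5.4/13.5)² = 5.76, y* = 1.3407.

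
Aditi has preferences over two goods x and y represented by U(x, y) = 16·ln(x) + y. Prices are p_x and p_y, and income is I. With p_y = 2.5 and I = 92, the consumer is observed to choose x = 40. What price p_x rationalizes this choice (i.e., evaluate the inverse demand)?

p_x = 1

MU_x = 16/x, MU_y = 1. Tangency: 16/x = p_x/p_y.
So x*(p_x,p_y) = 16·p_y/p_x, independent of income; and y* = (I − 16·p_y)/p_y.
Set x* = 40 in the demand function and solve for p_x: p_x = 1.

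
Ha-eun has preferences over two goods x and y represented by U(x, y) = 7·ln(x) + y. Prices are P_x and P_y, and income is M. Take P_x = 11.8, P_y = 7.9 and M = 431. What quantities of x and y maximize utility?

So x*(P_x,P_y) = 7·P_y/P_x, independent of income; and y* = (M − 7·P_y)/P_y.
At the given prices: x* = 7·7.9/11.8 = 4.6864, and y* = 47.557.

x* = 4.6864, y* = 47.557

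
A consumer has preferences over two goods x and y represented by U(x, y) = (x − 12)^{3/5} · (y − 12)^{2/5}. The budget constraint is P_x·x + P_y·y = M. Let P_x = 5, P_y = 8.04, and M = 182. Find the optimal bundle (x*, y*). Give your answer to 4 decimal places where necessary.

This is Cobb-Douglas in (x−12, y−12): tangency gives 0.6·P_y·(y−12) = 0.4·P_x·(x−12).
After buying the subsistence bundle (12, 12), a share 0.6 of the remaining income goes to x: x* = 12 + 0.6·(M − 12P_x − 12P_y)/P_x.
Discretionary income = 182 − 12·5 − 12·8.04 = 25.52; x* = 12 + 0.6·25.52/5 = 15.0624; y* = 12 + 0.4·25.52/8.04 = 13.2697.

x* = 15.0624, y* = 13.2697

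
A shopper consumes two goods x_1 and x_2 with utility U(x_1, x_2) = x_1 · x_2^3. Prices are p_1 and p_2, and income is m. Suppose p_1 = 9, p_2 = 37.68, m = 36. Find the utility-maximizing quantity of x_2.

Demand: x_1*(p_1,p_2,m) = 0.25·m/p_1 and x_2* = 0.75·m/p_2.
At p_1=9, p_2=37.68, m=36: x_2* = 0.75·36/37.68 = 0.7166.

x_2* = 0.7166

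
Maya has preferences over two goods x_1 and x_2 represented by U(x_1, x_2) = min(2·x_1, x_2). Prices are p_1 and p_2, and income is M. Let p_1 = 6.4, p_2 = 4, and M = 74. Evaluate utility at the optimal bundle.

Leontief preferences: the optimum is at the kink where x_1/1 = x_2/2, i.e. x_2 = 2·x_1.
Budget: p_1·x_1 + p_2·2·x_1 = M, so (p_1 + 2·p_2)·x_1 = M.
Demand: x_1*(p_1,p_2,M) = M/(p_1 + 2·p_2), x_2* = 2·M/(p_1 + 2·p_2).
Here 6.4 + 2·4 = 14.4, giving x_1* = 5.1389 and x_2* = 10.2778.
Utility at the optimum: U(5.1389, 10.2778) = 10.2778.

V = 10.2778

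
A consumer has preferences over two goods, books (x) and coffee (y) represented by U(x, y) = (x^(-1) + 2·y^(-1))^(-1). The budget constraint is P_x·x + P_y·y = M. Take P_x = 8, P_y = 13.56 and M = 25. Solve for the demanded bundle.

MRS = MU_x/MU_y = (1/2)·(y/x)^(2). Set equal to P_x/P_y.
Hence y/x = (2·P_x/P_y)^(1/(2)), i.e. raised to the 0.5 power.
With the ratio pinned down, the budget gives x* = M/(P_x + P_y·(y/x)) and y* = (y/x)·x*.
Numerically y/x = 1.086251, so x* = 25/(8 + 13.56·1.086251) = 1.0999 and y* = 1.086251·1.0999 = 1.1948.

x* = 1.0999, y* = 1.1948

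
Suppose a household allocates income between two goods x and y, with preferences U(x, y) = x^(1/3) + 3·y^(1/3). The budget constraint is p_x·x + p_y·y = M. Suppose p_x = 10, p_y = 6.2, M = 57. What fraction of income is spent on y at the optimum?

share on y = 0.8684

MU_x ∝ x^(-2/3), MU_y ∝ 3·y^(-2/3), so MRS = (1/3)·(y/x)^(2/3) = p_x/p_y.
Solve for the ratio: y/x = [3·p_x/p_y]^(1.5).
Substitute y = (y/x)·x into the budget: x* = M/(p_x + p_y·(y/x)).
Numerically y/x = 10.643742, so x* = 57/(10 + 6.2·10.643742) = 0.7501 and y* = 10.643742·0.7501 = 7.9837.
Expenditure on y: 6.2·7.9837 = 49.4991; share = 0.8684.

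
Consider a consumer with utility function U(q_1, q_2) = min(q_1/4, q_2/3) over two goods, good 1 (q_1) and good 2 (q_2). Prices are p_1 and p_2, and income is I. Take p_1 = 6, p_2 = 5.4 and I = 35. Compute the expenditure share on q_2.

With perfect complements, no substitution: consume in ratio q_1:q_2 = 4:3.
Budget: p_1·q_1 + p_2·(3/4)·q_1 = I, so (4·p_1 + 3·p_2)·q_1 = 4·I.
Demand: q_1*(p_1,p_2,I) = 4·I/(4·p_1 + 3·p_2), q_2* = 3·I/(4·p_1 + 3·p_2).
Here 4·6 + 3·5.4 = 40.2, giving q_1* = 3.4826 and q_2* = 2.6119.
Expenditure on q_2: 5.4·2.6119 = 14.1045; share = 0.403.

share on q_2 = 0.403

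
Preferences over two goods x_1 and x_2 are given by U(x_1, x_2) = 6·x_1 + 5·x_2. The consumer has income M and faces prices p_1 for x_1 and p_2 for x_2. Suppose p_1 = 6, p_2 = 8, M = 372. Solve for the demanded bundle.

Perfect substitutes: compare marginal utility per dollar. 6/p_1 vs 5/p_2 → 1 vs 0.625.
x_1 gives more utility per dollar, so spend all income on x_1: x_1* = M/p_1, x_2* = 0.
Numerically: x_1* = 62, x_2* = 0.

x_1* = 62, x_2* = 0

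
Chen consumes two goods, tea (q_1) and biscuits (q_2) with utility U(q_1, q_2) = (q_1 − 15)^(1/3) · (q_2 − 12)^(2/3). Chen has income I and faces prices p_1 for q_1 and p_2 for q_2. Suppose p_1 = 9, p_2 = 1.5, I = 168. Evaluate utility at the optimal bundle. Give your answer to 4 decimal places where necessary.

V = 2.9119

MRS = (1/2)·(q_2−12)/(q_1−15). Tangency with p_1/p_2 gives q_2−12 = 2·(p_1/p_2)·(q_1−15).
After buying the subsistence bundle (15, 12), a share 1/3 of the remaining income goes to q_1: q_1* = 15 + 1/3·(I − 15p_1 − 12p_2)/p_1.
Discretionary income = 168 − 15·9 − 12·1.5 = 15; q_1* = 15 + 1/3·15/9 = 15.5556; q_2* = 12 + 2/3·15/1.5 = 18.6667.
Utility at the optimum: U(15.5556, 18.6667) = 2.9119.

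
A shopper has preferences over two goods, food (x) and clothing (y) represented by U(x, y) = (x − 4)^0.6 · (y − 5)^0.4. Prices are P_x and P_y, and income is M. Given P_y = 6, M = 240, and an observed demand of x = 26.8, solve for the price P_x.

P_x = 5

This is Cobb-Douglas in (x−4, y−5): tangency gives 0.6·P_y·(y−5) = 0.4·P_x·(x−4).
After buying the subsistence bundle (4, 5), a share 0.6 of the remaining income goes to x: x* = 4 + 0.6·(M − 4P_x − 5P_y)/P_x.
Set x* = 26.8 in the demand function and solve for P_x: P_x = 5.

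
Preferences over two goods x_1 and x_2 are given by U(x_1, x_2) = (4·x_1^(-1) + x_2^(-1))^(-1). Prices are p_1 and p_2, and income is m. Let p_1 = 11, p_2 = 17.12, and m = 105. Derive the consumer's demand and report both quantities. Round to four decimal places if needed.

x_1* = 5.8786, x_2* = 2.3561

MU_x_1 ∝ 4·x_1^(-2), MU_x_2 ∝ x_2^(-2), so MRS = 4·(x_2/x_1)^(2) = p_1/p_2.
Solve for the ratio: x_2/x_1 = [(1/4)·p_1/p_2]^(0.5).
Substitute x_2 = (x_2/x_1)·x_1 into the budget: x_1* = m/(p_1 + p_2·(x_2/x_1)).
Numerically x_2/x_1 = 0.400788, so x_1* = 105/(11 + 17.12·0.400788) = 5.8786 and x_2* = 0.400788·5.8786 = 2.3561.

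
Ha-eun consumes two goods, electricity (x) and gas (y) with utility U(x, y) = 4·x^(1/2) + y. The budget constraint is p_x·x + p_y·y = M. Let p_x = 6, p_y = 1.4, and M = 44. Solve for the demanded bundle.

Thus x* = (2·p_y/p_x)² — independent of M — with the rest of income spent on y.
Plugging in: x* = (2·1.4/6)² = 0.2178, y* = 30.4952.

x* = 0.2178, y* = 30.4952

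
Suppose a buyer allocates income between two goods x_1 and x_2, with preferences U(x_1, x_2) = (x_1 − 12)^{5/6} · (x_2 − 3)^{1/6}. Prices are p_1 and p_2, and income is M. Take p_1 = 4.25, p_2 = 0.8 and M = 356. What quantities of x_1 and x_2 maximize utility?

x_1* = 71.3333, x_2* = 66.0417

This is Cobb-Douglas in (x_1−12, x_2−3): tangency gives 5/6·p_2·(x_2−3) = 1/6·p_1·(x_1−12).
After buying the subsistence bundle (12, 3), a share 5/6 of the remaining income goes to x_1: x_1* = 12 + 5/6·(M − 12p_1 − 3p_2)/p_1.
Discretionary income = 356 − 12·4.25 − 3·0.8 = 302.6; x_1* = 12 + 5/6·302.6/4.25 = 71.3333; x_2* = 3 + 1/6·302.6/0.8 = 66.0417.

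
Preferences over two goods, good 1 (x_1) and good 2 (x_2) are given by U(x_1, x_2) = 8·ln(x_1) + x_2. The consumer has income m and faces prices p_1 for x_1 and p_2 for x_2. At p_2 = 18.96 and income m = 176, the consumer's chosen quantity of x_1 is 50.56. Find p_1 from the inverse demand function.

p_1 = 3

MU_x_1 = 8/x_1, MU_x_2 = 1. Tangency: 8/x_1 = p_1/p_2.
So x_1*(p_1,p_2) = 8·p_2/p_1, independent of income; and x_2* = (m − 8·p_2)/p_2.
Set x_1* = 50.56 in the demand function and solve for p_1: p_1 = 3.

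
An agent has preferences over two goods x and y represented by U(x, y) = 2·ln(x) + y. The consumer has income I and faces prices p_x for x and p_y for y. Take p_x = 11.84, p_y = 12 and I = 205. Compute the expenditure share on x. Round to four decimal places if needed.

Set MRS = p_x/p_y: (2/x)/1 = p_x/p_y.
So x*(p_x,p_y) = 2·p_y/p_x, independent of income; and y* = (I − 2·p_y)/p_y.
At the given prices: x* = 2·12/11.84 = 2.027, and y* = 15.0833.
Expenditure on x: 11.84·2.027 = 24; share = 0.1171.

share on x = 0.1171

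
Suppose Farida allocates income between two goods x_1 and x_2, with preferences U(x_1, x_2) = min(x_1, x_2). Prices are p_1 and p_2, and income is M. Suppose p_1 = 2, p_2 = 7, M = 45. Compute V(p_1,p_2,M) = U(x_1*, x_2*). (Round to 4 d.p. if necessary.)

V = 5

Demand: x_1*(p_1,p_2,M) = M/(p_1 + p_2), x_2* = M/(p_1 + p_2).
Here 2 + 7 = 9, giving x_1* = 5 and x_2* = 5.
Utility at the optimum: U(5, 5) = 5.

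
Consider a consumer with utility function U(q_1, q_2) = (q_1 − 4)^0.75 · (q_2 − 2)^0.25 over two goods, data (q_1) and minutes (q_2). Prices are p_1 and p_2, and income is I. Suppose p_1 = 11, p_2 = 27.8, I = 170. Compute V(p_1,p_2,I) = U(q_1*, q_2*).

V = 2.8927

This is Cobb-Douglas in (q_1−4, q_2−2): tangency gives 0.75·p_2·(q_2−2) = 0.25·p_1·(q_1−4).
Substituting into the budget: q_1* = 4 + 0.75·(I − 4·p_1 − 2·p_2)/p_1, and q_2* = 2 + 0.25·(…)/p_2.
Discretionary income = 170 − 4·11 − 2·27.8 = 70.4; q_1* = 4 + 0.75·70.4/11 = 8.8; q_2* = 2 + 0.25·70.4/27.8 = 2.6331.
Utility at the optimum: U(8.8, 2.6331) = 2.8927.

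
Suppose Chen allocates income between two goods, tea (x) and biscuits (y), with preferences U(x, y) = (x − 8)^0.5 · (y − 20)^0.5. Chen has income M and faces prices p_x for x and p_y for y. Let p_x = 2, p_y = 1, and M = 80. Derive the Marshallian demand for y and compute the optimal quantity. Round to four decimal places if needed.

MRS = (y−20)/(x−8). Tangency with p_x/p_y gives y−20 = (p_x/p_y)·(x−8).
Substituting into the budget: x* = 8 + 0.5·(M − 8·p_x − 20·p_y)/p_x, and y* = 20 + 0.5·(…)/p_y.
Discretionary income = 80 − 8·2 − 20·1 = 44; y* = 20 + 0.5·44/1 = 42.

y* = 42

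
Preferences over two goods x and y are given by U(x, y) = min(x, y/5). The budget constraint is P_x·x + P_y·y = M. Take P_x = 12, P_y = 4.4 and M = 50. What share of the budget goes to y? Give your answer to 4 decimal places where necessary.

share on y = 0.6471

Leontief preferences: the optimum is at the kink where x/1 = y/5, i.e. y = 5·x.
Budget: P_x·x + P_y·5·x = M, so (P_x + 5·P_y)·x = M.
Demand: x*(P_x,P_y,M) = M/(P_x + 5·P_y), y* = 5·M/(P_x + 5·P_y).
Here 12 + 5·4.4 = 34, giving x* = 1.4706 and y* = 7.3529.
Expenditure on y: 4.4·7.3529 = 32.3529; share = 0.6471.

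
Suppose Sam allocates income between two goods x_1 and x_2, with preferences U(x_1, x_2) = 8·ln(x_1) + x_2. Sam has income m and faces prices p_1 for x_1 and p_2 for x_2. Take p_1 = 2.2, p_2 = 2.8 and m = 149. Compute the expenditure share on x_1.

share on x_1 = 0.1503

So x_1*(p_1,p_2) = 8·p_2/p_1, independent of income; and x_2* = (m − 8·p_2)/p_2.
At the given prices: x_1* = 8·2.8/2.2 = 10.1818, and x_2* = 45.2143.
Expenditure on x_1: 2.2·10.1818 = 22.4; share = 0.1503.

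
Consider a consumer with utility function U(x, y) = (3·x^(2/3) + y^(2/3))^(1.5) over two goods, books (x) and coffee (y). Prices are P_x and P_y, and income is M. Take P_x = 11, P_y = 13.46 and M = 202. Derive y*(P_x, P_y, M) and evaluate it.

From the CES first-order condition, 3·(y/x)^(1/3) = P_x/P_y.
Solve for the ratio: y/x = [(1/3)·P_x/P_y]^(3).
With the ratio pinned down, the budget gives x* = M/(P_x + P_y·(y/x)) and y* = (y/x)·x*.
Numerically y/x = 0.020215, so x* = 202/(11 + 13.46·0.020215) = 17.9204 and y* = 0.020215·17.9204 = 0.3623.

y* = 0.3623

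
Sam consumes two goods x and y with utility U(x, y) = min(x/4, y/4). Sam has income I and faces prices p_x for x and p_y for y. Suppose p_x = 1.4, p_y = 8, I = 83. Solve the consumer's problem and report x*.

Leontief preferences: the optimum is at the kink where x/4 = y/4, i.e. y = x.
Budget: p_x·x + p_y·x = I, so (4·p_x + 4·p_y)·x = 4·I.
Demand: x*(p_x,p_y,I) = 4·I/(4·p_x + 4·p_y), y* = 4·I/(4·p_x + 4·p_y).
Here 4·1.4 + 4·8 = 37.6, giving x* = 8.8298.

x* = 8.8298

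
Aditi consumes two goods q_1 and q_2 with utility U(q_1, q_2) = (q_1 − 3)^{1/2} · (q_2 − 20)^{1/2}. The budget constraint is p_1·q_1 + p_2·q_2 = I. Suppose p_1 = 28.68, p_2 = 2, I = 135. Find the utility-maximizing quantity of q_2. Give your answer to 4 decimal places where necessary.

q_2* = 22.24

This is Cobb-Douglas in (q_1−3, q_2−20): tangency gives 0.5·p_2·(q_2−20) = 0.5·p_1·(q_1−3).
After buying the subsistence bundle (3, 20), a share 0.5 of the remaining income goes to q_1: q_1* = 3 + 0.5·(I − 3p_1 − 20p_2)/p_1.
Discretionary income = 135 − 3·28.68 − 20·2 = 8.96; q_2* = 20 + 0.5·8.96/2 = 22.24.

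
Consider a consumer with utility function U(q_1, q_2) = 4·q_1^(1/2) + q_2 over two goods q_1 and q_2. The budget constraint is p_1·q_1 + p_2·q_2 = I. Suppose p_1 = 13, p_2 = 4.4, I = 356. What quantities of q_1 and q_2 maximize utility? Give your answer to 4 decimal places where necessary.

Utility is quasi-linear in q_2; the FOC for q_1 is 2/√q_1 = p_1/p_2.
Thus q_1* = (2·p_2/p_1)² — independent of I — with the rest of income spent on q_2.
Plugging in: q_1* = (2·4.4/13)² = 0.4582, q_2* = 79.5552.

q_1* = 0.4582, q_2* = 79.5552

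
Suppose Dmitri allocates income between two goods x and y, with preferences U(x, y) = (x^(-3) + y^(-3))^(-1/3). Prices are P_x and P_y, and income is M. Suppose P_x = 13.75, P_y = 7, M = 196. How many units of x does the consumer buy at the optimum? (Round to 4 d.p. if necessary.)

x* = 8.8941

MRS = MU_x/MU_y = (y/x)^(4). Set equal to P_x/P_y.
Hence y/x = (P_x/P_y)^(1/(4)), i.e. raised to the 0.25 power.
Substitute y = (y/x)·x into the budget: x* = M/(P_x + P_y·(y/x)).
Numerically y/x = 1.183862, so x* = 196/(13.75 + 7·1.183862) = 8.8941.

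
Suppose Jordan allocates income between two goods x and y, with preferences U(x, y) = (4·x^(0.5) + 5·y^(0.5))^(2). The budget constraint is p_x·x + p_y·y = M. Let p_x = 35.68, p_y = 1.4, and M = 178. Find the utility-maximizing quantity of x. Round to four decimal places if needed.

x* = 0.1222

MRS = MU_x/MU_y = (4/5)·(y/x)^(0.5). Set equal to p_x/p_y.
Solve for the ratio: y/x = [(5/4)·p_x/p_y]^(2).
Substitute y = (y/x)·x into the budget: x* = M/(p_x + p_y·(y/x)).
Numerically y/x = 1014.877551, so x* = 178/(35.68 + 1.4·1014.877551) = 0.1222.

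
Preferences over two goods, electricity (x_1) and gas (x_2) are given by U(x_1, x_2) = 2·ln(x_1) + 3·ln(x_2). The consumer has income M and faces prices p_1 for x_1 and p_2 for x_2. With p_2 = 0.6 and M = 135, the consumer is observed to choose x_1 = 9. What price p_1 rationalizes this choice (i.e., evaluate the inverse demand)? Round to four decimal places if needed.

MU_x_1/MU_x_2 = (2·x_2)/(3·x_1); tangency sets this equal to p_1/p_2.
Rearranging, p_2·x_2 = (3/2)·p_1·x_1. Substituting into the budget gives p_1·x_1·(1 + (3/2)) = M.
Demand: x_1*(p_1,p_2,M) = 0.4·M/p_1 and x_2* = 0.6·M/p_2.
Set x_1* = 9 in the demand function and solve for p_1: p_1 = 6.

p_1 = 6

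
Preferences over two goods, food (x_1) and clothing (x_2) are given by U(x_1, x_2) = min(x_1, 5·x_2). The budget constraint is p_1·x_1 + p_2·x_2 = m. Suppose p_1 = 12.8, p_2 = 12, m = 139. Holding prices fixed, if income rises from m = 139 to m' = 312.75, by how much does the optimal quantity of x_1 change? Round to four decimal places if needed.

Δx_1* = 11.4309

Leontief preferences: the optimum is at the kink where x_1/5 = x_2/1, i.e. x_2 = (1/5)·x_1.
Budget: p_1·x_1 + p_2·(1/5)·x_1 = m, so (5·p_1 + p_2)·x_1 = 5·m.
Demand: x_1*(p_1,p_2,m) = 5·m/(5·p_1 + p_2), x_2* = m/(5·p_1 + p_2).
Here 5·12.8 + 12 = 76, giving x_1* = 9.1447.
At m' = 312.75: x_1* = 20.5757. Change: 20.5757 − 9.1447 = 11.4309.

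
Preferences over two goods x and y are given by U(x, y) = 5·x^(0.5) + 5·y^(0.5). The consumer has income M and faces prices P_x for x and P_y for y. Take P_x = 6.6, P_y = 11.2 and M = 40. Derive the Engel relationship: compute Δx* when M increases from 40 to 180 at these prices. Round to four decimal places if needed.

From the CES first-order condition, (y/x)^(0.5) = P_x/P_y.
Solve for the ratio: y/x = [P_x/P_y]^(2).
Substitute y = (y/x)·x into the budget: x* = M/(P_x + P_y·(y/x)).
Numerically y/x = 0.347258, so x* = 40/(6.6 + 11.2·0.347258) = 3.8134.
At M' = 180: x* = 17.1604. Change: 17.1604 − 3.8134 = 13.347.

Δx* = 13.347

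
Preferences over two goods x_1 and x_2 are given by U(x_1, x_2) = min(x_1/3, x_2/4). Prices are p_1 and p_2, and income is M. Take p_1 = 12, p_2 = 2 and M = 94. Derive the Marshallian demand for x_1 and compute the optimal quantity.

x_1* = 6.4091

Leontief preferences: the optimum is at the kink where x_1/3 = x_2/4, i.e. x_2 = (4/3)·x_1.
Budget: p_1·x_1 + p_2·(4/3)·x_1 = M, so (3·p_1 + 4·p_2)·x_1 = 3·M.
Demand: x_1*(p_1,p_2,M) = 3·M/(3·p_1 + 4·p_2), x_2* = 4·M/(3·p_1 + 4·p_2).
Here 3·12 + 4·2 = 44, giving x_1* = 6.4091.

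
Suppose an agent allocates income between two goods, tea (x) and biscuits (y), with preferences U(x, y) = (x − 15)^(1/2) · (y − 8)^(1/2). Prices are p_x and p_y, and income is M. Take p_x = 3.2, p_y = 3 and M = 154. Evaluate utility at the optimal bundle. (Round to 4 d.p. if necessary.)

V = 13.2327

MRS = (y−8)/(x−15). Tangency with p_x/p_y gives y−8 = (p_x/p_y)·(x−15).
After buying the subsistence bundle (15, 8), a share 0.5 of the remaining income goes to x: x* = 15 + 0.5·(M − 15p_x − 8p_y)/p_x.
Discretionary income = 154 − 15·3.2 − 8·3 = 82; x* = 15 + 0.5·82/3.2 = 27.8125; y* = 8 + 0.5·82/3 = 21.6667.
Utility at the optimum: U(27.8125, 21.6667) = 13.2327.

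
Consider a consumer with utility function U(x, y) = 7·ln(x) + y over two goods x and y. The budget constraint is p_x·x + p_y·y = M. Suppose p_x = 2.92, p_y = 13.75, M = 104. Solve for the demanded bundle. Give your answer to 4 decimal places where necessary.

So x*(p_x,p_y) = 7·p_y/p_x, independent of income; and y* = (M − 7·p_y)/p_y.
At the given prices: x* = 7·13.75/2.92 = 32.9623, and y* = 0.5636.

x* = 32.9623, y* = 0.5636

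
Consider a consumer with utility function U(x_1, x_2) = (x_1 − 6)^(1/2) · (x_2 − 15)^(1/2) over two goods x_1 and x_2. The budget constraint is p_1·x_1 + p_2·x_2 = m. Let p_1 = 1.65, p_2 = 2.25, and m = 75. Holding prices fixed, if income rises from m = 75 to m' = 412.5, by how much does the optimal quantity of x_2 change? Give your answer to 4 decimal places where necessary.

Δx_2* = 75

MRS = (x_2−15)/(x_1−6). Tangency with p_1/p_2 gives x_2−15 = (p_1/p_2)·(x_1−6).
Substituting into the budget: x_1* = 6 + 0.5·(m − 6·p_1 − 15·p_2)/p_1, and x_2* = 15 + 0.5·(…)/p_2.
Discretionary income = 75 − 6·1.65 − 15·2.25 = 31.35; x_2* = 15 + 0.5·31.35/2.25 = 21.9667.
At m' = 412.5: x_2* = 96.9667. Change: 96.9667 − 21.9667 = 75.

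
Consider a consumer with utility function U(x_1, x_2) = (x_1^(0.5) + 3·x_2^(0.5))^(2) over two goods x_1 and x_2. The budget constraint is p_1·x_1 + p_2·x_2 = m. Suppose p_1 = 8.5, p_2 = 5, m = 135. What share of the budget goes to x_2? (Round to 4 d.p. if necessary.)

From the CES first-order condition, (1/3)·(x_2/x_1)^(0.5) = p_1/p_2.
Hence x_2/x_1 = (3·p_1/p_2)^(1/(0.5)), i.e. raised to the 2 power.
With the ratio pinned down, the budget gives x_1* = m/(p_1 + p_2·(x_2/x_1)) and x_2* = (x_2/x_1)·x_1*.
Numerically x_2/x_1 = 26.01, so x_1* = 135/(8.5 + 5·26.01) = 0.9744 and x_2* = 26.01·0.9744 = 25.3436.
Expenditure on x_2: 5·25.3436 = 126.7178; share = 0.9387.

share on x_2 = 0.9387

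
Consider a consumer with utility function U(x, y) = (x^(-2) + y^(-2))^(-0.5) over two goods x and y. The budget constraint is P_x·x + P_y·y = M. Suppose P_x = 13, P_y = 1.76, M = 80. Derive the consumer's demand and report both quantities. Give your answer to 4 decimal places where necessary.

MRS = MU_x/MU_y = (y/x)^(3). Set equal to P_x/P_y.
Hence y/x = (P_x/P_y)^(1/(3)), i.e. raised to the 1/3 power.
Substitute y = (y/x)·x into the budget: x* = M/(P_x + P_y·(y/x)).
Numerically y/x = 1.947497, so x* = 80/(13 + 1.76·1.947497) = 4.8699 and y* = 1.947497·4.8699 = 9.484.

x* = 4.8699, y* = 9.484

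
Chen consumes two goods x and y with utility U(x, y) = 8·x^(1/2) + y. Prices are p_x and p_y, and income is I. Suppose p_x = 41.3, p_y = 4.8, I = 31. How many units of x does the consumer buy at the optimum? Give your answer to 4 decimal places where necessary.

Set MRS = p_x/p_y: 4·x^(−1/2) = p_x/p_y.
Thus x* = (4·p_y/p_x)² — independent of I — with the rest of income spent on y.
Plugging in: x* = (4·4.8/41.3)² = 0.2161.

x* = 0.2161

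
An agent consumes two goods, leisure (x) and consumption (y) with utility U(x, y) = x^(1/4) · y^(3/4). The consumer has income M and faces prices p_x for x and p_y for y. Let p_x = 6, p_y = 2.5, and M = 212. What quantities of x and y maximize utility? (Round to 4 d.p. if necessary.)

The MRS is (1/3)·y/x. Set MRS = p_x/p_y.
Rearranging, p_y·y = 3·p_x·x. Substituting into the budget gives p_x·x·(1 + 3) = M.
Demand: x*(p_x,p_y,M) = 0.25·M/p_x and y* = 0.75·M/p_y.
At p_x=6, p_y=2.5, M=212: x* = 0.25·212/6 = 8.8333, y* = 63.6.

x* = 8.8333, y* = 63.6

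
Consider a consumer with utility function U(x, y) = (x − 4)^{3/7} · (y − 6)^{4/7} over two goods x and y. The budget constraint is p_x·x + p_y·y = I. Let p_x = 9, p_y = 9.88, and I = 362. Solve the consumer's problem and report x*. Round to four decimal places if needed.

x* = 16.701

MRS = (3/4)·(y−6)/(x−4). Tangency with p_x/p_y gives y−6 = (4/3)·(p_x/p_y)·(x−4).
After buying the subsistence bundle (4, 6), a share 3/7 of the remaining income goes to x: x* = 4 + 3/7·(I − 4p_x − 6p_y)/p_x.
Discretionary income = 362 − 4·9 − 6·9.88 = 266.72; x* = 4 + 3/7·266.72/9 = 16.701.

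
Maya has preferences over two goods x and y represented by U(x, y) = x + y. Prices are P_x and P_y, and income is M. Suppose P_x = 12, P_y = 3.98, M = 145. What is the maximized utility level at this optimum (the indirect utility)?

V = 36.4322

Linear utility — the consumer picks whichever good has higher MU/price: 1/12 = 0.0833 vs 1/3.98 = 0.2513.
y gives more utility per dollar, so spend all income on y: y* = M/P_y, x* = 0.
Numerically: x* = 0, y* = 36.4322.
Utility at the optimum: U(0, 36.4322) = 36.4322.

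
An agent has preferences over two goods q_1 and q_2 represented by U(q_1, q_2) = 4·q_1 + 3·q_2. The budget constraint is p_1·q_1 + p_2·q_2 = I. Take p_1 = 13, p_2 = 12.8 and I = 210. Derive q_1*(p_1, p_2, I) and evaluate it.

Linear utility — the consumer picks whichever good has higher MU/price: 4/13 = 0.3077 vs 3/12.8 = 0.2344.
q_1 gives more utility per dollar, so spend all income on q_1: q_1* = I/p_1, q_2* = 0.
Numerically: q_1* = 16.1538, q_2* = 0.

q_1* = 16.1538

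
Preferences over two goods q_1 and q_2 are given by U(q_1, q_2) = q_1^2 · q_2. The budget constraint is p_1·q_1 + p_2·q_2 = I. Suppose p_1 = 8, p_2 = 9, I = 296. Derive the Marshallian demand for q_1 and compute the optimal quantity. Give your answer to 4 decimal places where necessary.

q_1* = 24.6667

Demand: q_1*(p_1,p_2,I) = 2/3·I/p_1 and q_2* = 1/3·I/p_2.
At p_1=8, p_2=9, I=296: q_1* = 2/3·296/8 = 24.6667.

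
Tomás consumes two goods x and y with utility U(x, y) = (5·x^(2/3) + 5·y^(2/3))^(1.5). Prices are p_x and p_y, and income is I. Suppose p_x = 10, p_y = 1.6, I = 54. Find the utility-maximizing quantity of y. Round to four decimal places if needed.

y* = 32.9076

MRS = MU_x/MU_y = (y/x)^(1/3). Set equal to p_x/p_y.
Solve for the ratio: y/x = [p_x/p_y]^(3).
With the ratio pinned down, the budget gives x* = I/(p_x + p_y·(y/x)) and y* = (y/x)·x*.
Numerically y/x = 244.140625, so x* = 54/(10 + 1.6·244.140625) = 0.1348 and y* = 244.140625·0.1348 = 32.9076.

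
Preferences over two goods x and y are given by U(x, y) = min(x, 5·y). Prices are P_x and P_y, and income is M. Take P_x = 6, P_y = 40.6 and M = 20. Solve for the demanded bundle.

x* = 1.4164, y* = 0.2833

Leontief preferences: the optimum is at the kink where x/5 = y/1, i.e. y = (1/5)·x.
Budget: P_x·x + P_y·(1/5)·x = M, so (5·P_x + P_y)·x = 5·M.
Demand: x*(P_x,P_y,M) = 5·M/(5·P_x + P_y), y* = M/(5·P_x + P_y).
Here 5·6 + 40.6 = 70.6, giving x* = 1.4164 and y* = 0.2833.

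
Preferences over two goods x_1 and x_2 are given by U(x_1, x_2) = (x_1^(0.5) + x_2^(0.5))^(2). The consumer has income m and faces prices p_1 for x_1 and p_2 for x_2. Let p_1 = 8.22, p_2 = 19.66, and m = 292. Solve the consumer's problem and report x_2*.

MU_x_1 ∝ x_1^(-0.5), MU_x_2 ∝ x_2^(-0.5), so MRS = (x_2/x_1)^(0.5) = p_1/p_2.
Solve for the ratio: x_2/x_1 = [p_1/p_2]^(2).
Substitute x_2 = (x_2/x_1)·x_1 into the budget: x_1* = m/(p_1 + p_2·(x_2/x_1)).
Numerically x_2/x_1 = 0.174814, so x_1* = 292/(8.22 + 19.66·0.174814) = 25.0497 and x_2* = 0.174814·25.0497 = 4.379.

x_2* = 4.379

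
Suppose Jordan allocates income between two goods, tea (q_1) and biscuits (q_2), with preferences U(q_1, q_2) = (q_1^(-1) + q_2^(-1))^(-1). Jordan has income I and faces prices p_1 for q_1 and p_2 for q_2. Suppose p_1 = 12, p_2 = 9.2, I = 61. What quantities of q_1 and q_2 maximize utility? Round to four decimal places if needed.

q_1* = 2.7103, q_2* = 3.0953

Numerically q_2/q_1 = 1.14208, so q_1* = 61/(12 + 9.2·1.14208) = 2.7103 and q_2* = 1.14208·2.7103 = 3.0953.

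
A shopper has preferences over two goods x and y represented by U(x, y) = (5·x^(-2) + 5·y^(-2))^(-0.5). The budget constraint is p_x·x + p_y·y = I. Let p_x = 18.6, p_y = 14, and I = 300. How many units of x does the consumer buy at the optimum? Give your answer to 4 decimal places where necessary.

x* = 8.826

MU_x ∝ 5·x^(-3), MU_y ∝ 5·y^(-3), so MRS = (y/x)^(3) = p_x/p_y.
Solve for the ratio: y/x = [p_x/p_y]^(1/3).
Substitute y = (y/x)·x into the budget: x* = I/(p_x + p_y·(y/x)).
Numerically y/x = 1.099331, so x* = 300/(18.6 + 14·1.099331) = 8.826.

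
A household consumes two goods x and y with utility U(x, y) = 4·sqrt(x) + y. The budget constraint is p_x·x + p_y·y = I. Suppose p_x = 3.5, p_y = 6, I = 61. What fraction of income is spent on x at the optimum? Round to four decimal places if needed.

Utility is quasi-linear in y; the FOC for x is 2/√x = p_x/p_y.
Thus x* = (2·p_y/p_x)² — independent of I — with the rest of income spent on y.
Plugging in: x* = (2·6/3.5)² = 11.7551, y* = 3.3095.
Expenditure on x: 3.5·11.7551 = 41.1429; share = 0.6745.

share on x = 0.6745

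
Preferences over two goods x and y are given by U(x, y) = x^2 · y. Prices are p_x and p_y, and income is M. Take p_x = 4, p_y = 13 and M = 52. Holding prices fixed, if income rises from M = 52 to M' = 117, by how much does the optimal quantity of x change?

Δx* = 10.8333

Tangency: MRS = 2·y/x = p_x/p_y.
Rearranging, p_y·y = (1/2)·p_x·x. Substituting into the budget gives p_x·x·(1 + (1/2)) = M.
Demand: x*(p_x,p_y,M) = 2/3·M/p_x and y* = 1/3·M/p_y.
At p_x=4, p_y=13, M=52: x* = 2/3·52/4 = 8.6667.
At M' = 117: x* = 19.5. Change: 19.5 − 8.6667 = 10.8333.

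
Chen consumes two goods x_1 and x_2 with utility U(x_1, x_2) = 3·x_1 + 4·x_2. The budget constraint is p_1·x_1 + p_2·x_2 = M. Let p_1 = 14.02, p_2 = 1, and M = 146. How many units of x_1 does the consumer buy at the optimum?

x_1* = 0

Numerically: x_1* = 0, x_2* = 146.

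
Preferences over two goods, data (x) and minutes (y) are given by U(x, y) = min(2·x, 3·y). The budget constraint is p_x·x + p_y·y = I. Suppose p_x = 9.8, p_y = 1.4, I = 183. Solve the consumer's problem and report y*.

With perfect complements, no substitution: consume in ratio x:y = 3:2.
Budget: p_x·x + p_y·(2/3)·x = I, so (3·p_x + 2·p_y)·x = 3·I.
Demand: x*(p_x,p_y,I) = 3·I/(3·p_x + 2·p_y), y* = 2·I/(3·p_x + 2·p_y).
Here 3·9.8 + 2·1.4 = 32.2, giving y* = 11.3665.

y* = 11.3665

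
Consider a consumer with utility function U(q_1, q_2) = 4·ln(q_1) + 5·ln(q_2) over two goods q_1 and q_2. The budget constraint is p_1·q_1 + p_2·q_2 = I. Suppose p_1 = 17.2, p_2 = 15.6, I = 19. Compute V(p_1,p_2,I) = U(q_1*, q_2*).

V = -4.7987

MU_q_1/MU_q_2 = (4·q_2)/(5·q_1); tangency sets this equal to p_1/p_2.
So 4·p_2·q_2 = 5·p_1·q_1; combined with the budget, a share 4/9 of income goes to q_1.
Demand: q_1*(p_1,p_2,I) = 4/9·I/p_1 and q_2* = 5/9·I/p_2.
At p_1=17.2, p_2=15.6, I=19: q_1* = 4/9·19/17.2 = 0.491, q_2* = 0.6766.
Utility at the optimum: U(0.491, 0.6766) = -4.7987.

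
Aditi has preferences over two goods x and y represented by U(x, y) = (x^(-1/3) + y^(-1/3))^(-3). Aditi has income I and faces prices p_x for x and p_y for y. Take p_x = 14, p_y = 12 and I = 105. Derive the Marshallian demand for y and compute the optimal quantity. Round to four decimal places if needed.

MRS = MU_x/MU_y = (y/x)^(4/3). Set equal to p_x/p_y.
Solve for the ratio: y/x = [p_x/p_y]^(0.75).
Substitute y = (y/x)·x into the budget: x* = I/(p_x + p_y·(y/x)).
Numerically y/x = 1.122561, so x* = 105/(14 + 12·1.122561) = 3.8222 and y* = 1.122561·3.8222 = 4.2907.

y* = 4.2907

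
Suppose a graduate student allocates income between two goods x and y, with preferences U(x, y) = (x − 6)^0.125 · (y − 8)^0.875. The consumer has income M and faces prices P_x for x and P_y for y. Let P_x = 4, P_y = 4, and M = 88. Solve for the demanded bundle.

Substituting into the budget: x* = 6 + 0.125·(M − 6·P_x − 8·P_y)/P_x, and y* = 8 + 0.875·(…)/P_y.
Discretionary income = 88 − 6·4 − 8·4 = 32; x* = 6 + 0.125·32/4 = 7; y* = 8 + 0.875·32/4 = 15.

x* = 7, y* = 15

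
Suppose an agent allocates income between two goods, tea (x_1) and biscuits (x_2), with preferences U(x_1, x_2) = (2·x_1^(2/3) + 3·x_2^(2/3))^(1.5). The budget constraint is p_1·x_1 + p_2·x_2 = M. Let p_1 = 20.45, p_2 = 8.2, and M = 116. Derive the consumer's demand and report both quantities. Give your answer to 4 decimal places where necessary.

x_1* = 0.2579, x_2* = 13.5031

MU_x_1 ∝ 2·x_1^(-1/3), MU_x_2 ∝ 3·x_2^(-1/3), so MRS = (2/3)·(x_2/x_1)^(1/3) = p_1/p_2.
Hence x_2/x_1 = ((3/2)·p_1/p_2)^(1/(1/3)), i.e. raised to the 3 power.
Substitute x_2 = (x_2/x_1)·x_1 into the budget: x_1* = M/(p_1 + p_2·(x_2/x_1)).
Numerically x_2/x_1 = 52.349454, so x_1* = 116/(20.45 + 8.2·52.349454) = 0.2579 and x_2* = 52.349454·0.2579 = 13.5031.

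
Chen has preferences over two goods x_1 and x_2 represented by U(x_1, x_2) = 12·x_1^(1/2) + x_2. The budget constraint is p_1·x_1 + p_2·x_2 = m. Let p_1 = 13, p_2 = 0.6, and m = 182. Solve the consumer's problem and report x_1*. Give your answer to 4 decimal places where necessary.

x_1* = 0.0767

Solve: √x_1 = 6·p_2/p_1, so x_1*(p_1,p_2) = (6·p_2/p_1)², and x_2* = (m − p_1·x_1*)/p_2.
Plugging in: x_1* = (6·0.6/13)² = 0.0767.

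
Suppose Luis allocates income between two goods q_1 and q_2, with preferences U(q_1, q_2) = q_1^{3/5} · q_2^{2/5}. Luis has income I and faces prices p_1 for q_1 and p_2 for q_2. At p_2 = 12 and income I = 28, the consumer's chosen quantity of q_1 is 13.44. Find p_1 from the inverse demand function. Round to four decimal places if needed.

MU_q_1/MU_q_2 = (0.6·q_2)/(0.4·q_1); tangency sets this equal to p_1/p_2.
So 0.6·p_2·q_2 = 0.4·p_1·q_1; combined with the budget, a share 0.6 of income goes to q_1.
Demand: q_1*(p_1,p_2,I) = 0.6·I/p_1 and q_2* = 0.4·I/p_2.
Set q_1* = 13.44 in the demand function and solve for p_1: p_1 = 1.25.

p_1 = 1.25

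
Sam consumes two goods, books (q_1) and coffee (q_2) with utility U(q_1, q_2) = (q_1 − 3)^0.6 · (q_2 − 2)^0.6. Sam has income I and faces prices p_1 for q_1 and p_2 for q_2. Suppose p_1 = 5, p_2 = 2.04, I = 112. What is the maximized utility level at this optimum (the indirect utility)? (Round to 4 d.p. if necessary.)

This is Cobb-Douglas in (q_1−3, q_2−2): tangency gives 0.6·p_2·(q_2−2) = 0.6·p_1·(q_1−3).
After buying the subsistence bundle (3, 2), a share 0.5 of the remaining income goes to q_1: q_1* = 3 + 0.5·(I − 3p_1 − 2p_2)/p_1.
Discretionary income = 112 − 3·5 − 2·2.04 = 92.92; q_1* = 3 + 0.5·92.92/5 = 12.292; q_2* = 2 + 0.5·92.92/2.04 = 24.7745.
Utility at the optimum: U(12.292, 24.7745) = 24.8505.

V = 24.8505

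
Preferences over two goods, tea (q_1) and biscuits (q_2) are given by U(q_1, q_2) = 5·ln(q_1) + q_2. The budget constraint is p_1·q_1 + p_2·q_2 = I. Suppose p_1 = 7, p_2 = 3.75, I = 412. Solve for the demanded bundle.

q_1* = 2.6786, q_2* = 104.8667

Set MRS = p_1/p_2: (5/q_1)/1 = p_1/p_2.
So q_1*(p_1,p_2) = 5·p_2/p_1, independent of income; and q_2* = (I − 5·p_2)/p_2.
At the given prices: q_1* = 5·3.75/7 = 2.6786, and q_2* = 104.8667.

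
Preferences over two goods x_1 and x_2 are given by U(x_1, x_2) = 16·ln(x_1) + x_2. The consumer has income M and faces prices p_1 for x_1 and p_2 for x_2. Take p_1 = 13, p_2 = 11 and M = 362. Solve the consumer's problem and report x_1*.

x_1* = 13.5385

Set MRS = p_1/p_2: (16/x_1)/1 = p_1/p_2.
So x_1*(p_1,p_2) = 16·p_2/p_1, independent of income; and x_2* = (M − 16·p_2)/p_2.
At the given prices: x_1* = 16·11/13 = 13.5385.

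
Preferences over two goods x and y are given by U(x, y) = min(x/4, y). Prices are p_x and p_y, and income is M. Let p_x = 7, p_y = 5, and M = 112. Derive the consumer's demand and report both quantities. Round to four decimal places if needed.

Leontief preferences: the optimum is at the kink where x/4 = y/1, i.e. y = (1/4)·x.
Budget: p_x·x + p_y·(1/4)·x = M, so (4·p_x + p_y)·x = 4·M.
Demand: x*(p_x,p_y,M) = 4·M/(4·p_x + p_y), y* = M/(4·p_x + p_y).
Here 4·7 + 5 = 33, giving x* = 13.5758 and y* = 3.3939.

x* = 13.5758, y* = 3.3939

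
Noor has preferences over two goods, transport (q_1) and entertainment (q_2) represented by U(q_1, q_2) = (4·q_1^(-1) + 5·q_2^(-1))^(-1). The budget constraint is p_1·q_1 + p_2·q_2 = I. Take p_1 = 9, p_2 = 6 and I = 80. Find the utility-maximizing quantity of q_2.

q_2* = 6.363

MRS = MU_q_1/MU_q_2 = (4/5)·(q_2/q_1)^(2). Set equal to p_1/p_2.
Solve for the ratio: q_2/q_1 = [(5/4)·p_1/p_2]^(0.5).
With the ratio pinned down, the budget gives q_1* = I/(p_1 + p_2·(q_2/q_1)) and q_2* = (q_2/q_1)·q_1*.
Numerically q_2/q_1 = 1.369306, so q_1* = 80/(9 + 6·1.369306) = 4.6469 and q_2* = 1.369306·4.6469 = 6.363.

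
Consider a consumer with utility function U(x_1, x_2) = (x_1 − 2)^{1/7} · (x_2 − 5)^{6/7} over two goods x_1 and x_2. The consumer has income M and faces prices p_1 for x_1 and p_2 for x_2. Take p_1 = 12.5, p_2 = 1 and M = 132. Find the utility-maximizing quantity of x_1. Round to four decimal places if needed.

MRS = (1/6)·(x_2−5)/(x_1−2). Tangency with p_1/p_2 gives x_2−5 = 6·(p_1/p_2)·(x_1−2).
After buying the subsistence bundle (2, 5), a share 1/7 of the remaining income goes to x_1: x_1* = 2 + 1/7·(M − 2p_1 − 5p_2)/p_1.
Discretionary income = 132 − 2·12.5 − 5·1 = 102; x_1* = 2 + 1/7·102/12.5 = 3.1657.

x_1* = 3.1657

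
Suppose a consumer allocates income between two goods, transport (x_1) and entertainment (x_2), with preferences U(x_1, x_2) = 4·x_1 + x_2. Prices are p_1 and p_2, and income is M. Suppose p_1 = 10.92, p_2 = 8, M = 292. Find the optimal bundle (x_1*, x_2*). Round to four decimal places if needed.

Perfect substitutes: compare marginal utility per dollar. 4/p_1 vs 1/p_2 → 0.3663 vs 0.125.
x_1 gives more utility per dollar, so spend all income on x_1: x_1* = M/p_1, x_2* = 0.
Numerically: x_1* = 26.7399, x_2* = 0.

x_1* = 26.7399, x_2* = 0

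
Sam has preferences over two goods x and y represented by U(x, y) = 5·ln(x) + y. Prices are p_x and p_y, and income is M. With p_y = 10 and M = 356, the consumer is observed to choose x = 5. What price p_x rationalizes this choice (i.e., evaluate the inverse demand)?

p_x = 10

Set MRS = p_x/p_y: (5/x)/1 = p_x/p_y.
So x*(p_x,p_y) = 5·p_y/p_x, independent of income; and y* = (M − 5·p_y)/p_y.
Set x* = 5 in the demand function and solve for p_x: p_x = 10.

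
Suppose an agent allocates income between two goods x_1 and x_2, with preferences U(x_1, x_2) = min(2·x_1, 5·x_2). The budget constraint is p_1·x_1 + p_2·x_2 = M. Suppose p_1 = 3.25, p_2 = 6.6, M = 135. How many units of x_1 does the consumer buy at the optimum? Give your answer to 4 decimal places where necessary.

With perfect complements, no substitution: consume in ratio x_1:x_2 = 5:2.
Budget: p_1·x_1 + p_2·(2/5)·x_1 = M, so (5·p_1 + 2·p_2)·x_1 = 5·M.
Demand: x_1*(p_1,p_2,M) = 5·M/(5·p_1 + 2·p_2), x_2* = 2·M/(5·p_1 + 2·p_2).
Here 5·3.25 + 2·6.6 = 29.45, giving x_1* = 22.9202.

x_1* = 22.9202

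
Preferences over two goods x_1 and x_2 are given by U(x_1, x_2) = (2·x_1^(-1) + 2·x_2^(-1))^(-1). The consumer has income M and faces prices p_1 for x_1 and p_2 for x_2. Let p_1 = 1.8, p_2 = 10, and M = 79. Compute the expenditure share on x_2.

share on x_2 = 0.7021

MU_x_1 ∝ 2·x_1^(-2), MU_x_2 ∝ 2·x_2^(-2), so MRS = (x_2/x_1)^(2) = p_1/p_2.
Solve for the ratio: x_2/x_1 = [p_1/p_2]^(0.5).
With the ratio pinned down, the budget gives x_1* = M/(p_1 + p_2·(x_2/x_1)) and x_2* = (x_2/x_1)·x_1*.
Numerically x_2/x_1 = 0.424264, so x_1* = 79/(1.8 + 10·0.424264) = 13.0738 and x_2* = 0.424264·13.0738 = 5.5467.
Expenditure on x_2: 10·5.5467 = 55.4672; share = 0.7021.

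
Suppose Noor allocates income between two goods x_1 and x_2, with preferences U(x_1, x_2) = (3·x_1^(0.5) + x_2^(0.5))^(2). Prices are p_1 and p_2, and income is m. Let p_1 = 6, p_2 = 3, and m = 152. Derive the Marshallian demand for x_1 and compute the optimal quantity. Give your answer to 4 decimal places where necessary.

x_1* = 20.7273

MRS = MU_x_1/MU_x_2 = 3·(x_2/x_1)^(0.5). Set equal to p_1/p_2.
Solve for the ratio: x_2/x_1 = [(1/3)·p_1/p_2]^(2).
With the ratio pinned down, the budget gives x_1* = m/(p_1 + p_2·(x_2/x_1)) and x_2* = (x_2/x_1)·x_1*.
Numerically x_2/x_1 = 0.444444, so x_1* = 152/(6 + 3·0.444444) = 20.7273.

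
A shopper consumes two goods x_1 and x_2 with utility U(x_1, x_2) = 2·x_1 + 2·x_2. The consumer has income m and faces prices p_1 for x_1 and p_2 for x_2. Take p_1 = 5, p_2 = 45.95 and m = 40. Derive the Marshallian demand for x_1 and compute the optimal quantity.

Linear utility — the consumer picks whichever good has higher MU/price: 2/5 = 0.4 vs 2/45.95 = 0.0435.
x_1 gives more utility per dollar, so spend all income on x_1: x_1* = m/p_1, x_2* = 0.
Numerically: x_1* = 8, x_2* = 0.

x_1* = 8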